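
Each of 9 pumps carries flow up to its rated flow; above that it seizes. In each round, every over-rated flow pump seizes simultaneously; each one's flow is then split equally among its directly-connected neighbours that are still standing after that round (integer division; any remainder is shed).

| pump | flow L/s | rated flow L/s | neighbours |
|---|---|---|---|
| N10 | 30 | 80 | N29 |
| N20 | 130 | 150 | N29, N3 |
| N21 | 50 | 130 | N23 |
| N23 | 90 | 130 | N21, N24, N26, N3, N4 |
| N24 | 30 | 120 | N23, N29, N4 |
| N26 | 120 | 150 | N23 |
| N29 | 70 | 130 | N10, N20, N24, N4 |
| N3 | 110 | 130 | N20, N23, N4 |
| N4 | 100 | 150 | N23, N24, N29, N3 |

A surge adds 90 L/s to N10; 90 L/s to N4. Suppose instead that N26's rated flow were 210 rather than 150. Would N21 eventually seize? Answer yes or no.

With N26's rated flow at 210:
Round 1 — N10 at 120 > 80; N4 at 190 > 150. N10, N4 seize.
  N10 sheds 120 L/s to N29: 120 each.
    N29: 70+120 = 190 > 130
  N4 sheds 190 L/s to N23, N24, N29, N3: 47 each (2 lost).
    N23: 90+47 = 137 > 130
    N24: 30+47 = 77 ≤ 120
    N29: 190+47 = 237 > 130
    N3: 110+47 = 157 > 130
Round 2 — N23, N29, N3 seize.
  N23 sheds 137 L/s to N21, N24, N26: 45 each (2 lost).
    N21: 50+45 = 95 ≤ 130
    N24: 77+45 = 122 > 120
    N26: 120+45 = 165 ≤ 210
  N29 sheds 237 L/s to N20, N24: 118 each (1 lost).
    N20: 130+118 = 248 > 150
    N24: 122+118 = 240 > 120
  N3 sheds 157 L/s to N20: 157 each.
    N20: 248+157 = 405 > 150
Round 3 — N20, N24 seize.
  N20 sheds 405 L/s: no online neighbours, lost.
  N24 sheds 240 L/s: no online neighbours, lost.
No further seizures.

no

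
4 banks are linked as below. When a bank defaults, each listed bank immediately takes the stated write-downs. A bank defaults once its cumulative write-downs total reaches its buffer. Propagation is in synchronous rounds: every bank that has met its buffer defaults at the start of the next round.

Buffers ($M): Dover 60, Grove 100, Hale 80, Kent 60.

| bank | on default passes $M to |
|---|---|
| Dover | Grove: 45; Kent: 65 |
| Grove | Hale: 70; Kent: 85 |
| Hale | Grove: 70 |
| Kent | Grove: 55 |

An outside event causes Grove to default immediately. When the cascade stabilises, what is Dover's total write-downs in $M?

Round 1 — Grove defaults (initial).
  Hale: +70 → 70 < 80
  Kent: +85 → 85 ≥ 60
Round 2 — Kent defaults.
No further defaults.

0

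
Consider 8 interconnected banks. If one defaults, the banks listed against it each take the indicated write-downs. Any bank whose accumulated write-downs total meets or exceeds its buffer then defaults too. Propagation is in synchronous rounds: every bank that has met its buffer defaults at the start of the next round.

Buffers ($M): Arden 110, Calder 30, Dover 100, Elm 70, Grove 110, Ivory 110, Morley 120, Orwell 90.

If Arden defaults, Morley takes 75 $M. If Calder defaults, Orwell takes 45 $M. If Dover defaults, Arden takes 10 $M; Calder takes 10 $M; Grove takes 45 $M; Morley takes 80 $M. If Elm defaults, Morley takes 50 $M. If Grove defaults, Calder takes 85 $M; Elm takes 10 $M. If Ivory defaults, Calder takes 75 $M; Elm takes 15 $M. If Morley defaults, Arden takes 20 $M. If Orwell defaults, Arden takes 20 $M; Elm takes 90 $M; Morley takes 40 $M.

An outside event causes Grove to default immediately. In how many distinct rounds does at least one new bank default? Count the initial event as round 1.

Round 1 — Grove defaults (initial).
  Calder: +85 → 85 ≥ 30
  Elm: +10 → 10 < 70
Round 2 — Calder defaults.
  Orwell: +45 → 45 < 90
No further defaults.

2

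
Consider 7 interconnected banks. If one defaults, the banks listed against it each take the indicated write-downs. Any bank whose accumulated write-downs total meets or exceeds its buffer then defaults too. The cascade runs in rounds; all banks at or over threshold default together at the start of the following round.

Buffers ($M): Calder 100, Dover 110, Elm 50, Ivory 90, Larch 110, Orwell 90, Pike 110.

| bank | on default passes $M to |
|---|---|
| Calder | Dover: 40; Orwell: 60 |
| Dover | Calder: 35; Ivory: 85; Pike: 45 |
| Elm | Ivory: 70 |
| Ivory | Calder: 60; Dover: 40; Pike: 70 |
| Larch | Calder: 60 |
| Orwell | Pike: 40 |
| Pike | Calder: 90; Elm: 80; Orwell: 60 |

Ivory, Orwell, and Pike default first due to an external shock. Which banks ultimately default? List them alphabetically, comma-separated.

Round 1 — Ivory, Orwell, Pike default (initial).
  Calder: +60+90 → 150 ≥ 100
  Dover: +40 → 40 < 110
  Elm: +80 → 80 ≥ 50
Round 2 — Calder, Elm default.
  Dover: +40 → 80 < 110
No further defaults.

Calder, Elm, Ivory, Orwell, Pike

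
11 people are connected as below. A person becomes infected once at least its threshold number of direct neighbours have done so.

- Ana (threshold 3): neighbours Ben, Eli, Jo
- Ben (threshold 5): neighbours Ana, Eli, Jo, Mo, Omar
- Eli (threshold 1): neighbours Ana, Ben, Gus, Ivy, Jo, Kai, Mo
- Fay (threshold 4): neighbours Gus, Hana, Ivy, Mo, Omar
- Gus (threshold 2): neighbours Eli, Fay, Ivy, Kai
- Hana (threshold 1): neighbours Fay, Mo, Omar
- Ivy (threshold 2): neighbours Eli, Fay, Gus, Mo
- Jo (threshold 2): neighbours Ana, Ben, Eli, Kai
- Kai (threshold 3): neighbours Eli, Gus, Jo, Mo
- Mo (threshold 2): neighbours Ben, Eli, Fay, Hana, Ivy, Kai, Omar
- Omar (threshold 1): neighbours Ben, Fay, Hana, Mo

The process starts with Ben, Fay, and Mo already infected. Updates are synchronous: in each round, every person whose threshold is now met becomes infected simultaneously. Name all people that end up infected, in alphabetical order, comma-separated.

Round 1 — Ben, Fay, Mo become infected (initial).
Round 2 — checking thresholds:
  Ana: 1 of 3 neighbours < 3, holds.
  Eli: 2 of 7 neighbours ≥ 1, becomes infected.
  Gus: 1 of 4 neighbours < 2, holds.
  Hana: 2 of 3 neighbours ≥ 1, becomes infected.
  Ivy: 2 of 4 neighbours ≥ 2, becomes infected.
  Jo: 1 of 4 neighbours < 2, holds.
  Kai: 1 of 4 neighbours < 3, holds.
  Omar: 3 of 4 neighbours ≥ 1, becomes infected.
Round 3 — checking thresholds:
  Ana: 2 of 3 neighbours < 3, holds.
  Gus: 3 of 4 neighbours ≥ 2, becomes infected.
  Jo: 2 of 4 neighbours ≥ 2, becomes infected.
  Kai: 2 of 4 neighbours < 3, holds.
Round 4 — checking thresholds:
  Ana: 3 of 3 neighbours ≥ 3, becomes infected.
  Kai: 4 of 4 neighbours ≥ 3, becomes infected.
Round 5 — no new infections; cascade stops.

Ana, Ben, Eli, Fay, Gus, Hana, Ivy, Jo, Kai, Mo, Omar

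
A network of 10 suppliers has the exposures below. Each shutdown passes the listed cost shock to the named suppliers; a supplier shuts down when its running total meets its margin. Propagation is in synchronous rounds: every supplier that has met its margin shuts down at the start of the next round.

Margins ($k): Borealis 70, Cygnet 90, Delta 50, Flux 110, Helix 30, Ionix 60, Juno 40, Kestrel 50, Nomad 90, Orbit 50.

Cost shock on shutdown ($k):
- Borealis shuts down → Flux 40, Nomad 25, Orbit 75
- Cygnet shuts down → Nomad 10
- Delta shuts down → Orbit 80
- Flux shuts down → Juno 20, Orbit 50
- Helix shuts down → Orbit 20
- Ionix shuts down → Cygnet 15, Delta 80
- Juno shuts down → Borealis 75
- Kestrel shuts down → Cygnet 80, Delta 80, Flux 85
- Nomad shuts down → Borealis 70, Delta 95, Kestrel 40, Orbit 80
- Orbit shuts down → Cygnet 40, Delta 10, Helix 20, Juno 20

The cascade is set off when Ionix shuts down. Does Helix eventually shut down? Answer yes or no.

Round 1 — Ionix shuts down (initial).
  Cygnet: +15 → 15 < 90
  Delta: +80 → 80 ≥ 50
Round 2 — Delta shuts down.
  Orbit: +80 → 80 ≥ 50
Round 3 — Orbit shuts down.
  Cygnet: +40 → 55 < 90
  Helix: +20 → 20 < 30
  Juno: +20 → 20 < 40
No further shutdowns.

no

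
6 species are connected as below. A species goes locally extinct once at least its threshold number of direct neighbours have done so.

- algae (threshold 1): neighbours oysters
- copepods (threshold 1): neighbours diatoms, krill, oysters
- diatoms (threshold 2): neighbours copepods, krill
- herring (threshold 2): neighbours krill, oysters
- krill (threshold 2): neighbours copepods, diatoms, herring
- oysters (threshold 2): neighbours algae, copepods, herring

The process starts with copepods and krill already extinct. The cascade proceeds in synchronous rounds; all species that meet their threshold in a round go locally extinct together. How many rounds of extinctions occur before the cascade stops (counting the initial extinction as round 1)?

2

Round 1 — copepods, krill go locally extinct (initial).
Round 2 — checking thresholds:
  diatoms: 2 of 2 neighbours ≥ 2, goes locally extinct.
  herring: 1 of 2 neighbours < 2, holds.
  oysters: 1 of 3 neighbours < 2, holds.
Round 3 — no new extinctions; cascade stops.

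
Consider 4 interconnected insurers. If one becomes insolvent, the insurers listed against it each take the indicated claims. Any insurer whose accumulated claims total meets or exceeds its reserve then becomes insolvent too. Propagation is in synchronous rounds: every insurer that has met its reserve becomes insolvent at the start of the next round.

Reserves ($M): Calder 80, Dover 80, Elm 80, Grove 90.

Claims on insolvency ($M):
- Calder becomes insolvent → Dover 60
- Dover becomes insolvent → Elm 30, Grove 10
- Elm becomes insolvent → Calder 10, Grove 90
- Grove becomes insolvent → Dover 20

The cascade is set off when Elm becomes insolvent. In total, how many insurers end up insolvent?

2

Round 1 — Elm becomes insolvent (initial).
  Calder: +10 → 10 < 80
  Grove: +90 → 90 ≥ 90
Round 2 — Grove becomes insolvent.
  Dover: +20 → 20 < 80
No further insolvencies.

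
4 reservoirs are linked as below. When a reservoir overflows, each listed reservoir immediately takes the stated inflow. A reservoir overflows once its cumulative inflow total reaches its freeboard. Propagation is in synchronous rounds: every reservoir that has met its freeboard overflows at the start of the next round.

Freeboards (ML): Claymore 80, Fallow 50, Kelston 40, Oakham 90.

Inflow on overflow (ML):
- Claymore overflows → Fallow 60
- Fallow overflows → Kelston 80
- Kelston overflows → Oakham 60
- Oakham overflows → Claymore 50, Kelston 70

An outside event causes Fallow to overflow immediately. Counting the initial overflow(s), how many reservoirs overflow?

2

Round 1 — Fallow overflows (initial).
  Kelston: +80 → 80 ≥ 40
Round 2 — Kelston overflows.
  Oakham: +60 → 60 < 90
No further overflows.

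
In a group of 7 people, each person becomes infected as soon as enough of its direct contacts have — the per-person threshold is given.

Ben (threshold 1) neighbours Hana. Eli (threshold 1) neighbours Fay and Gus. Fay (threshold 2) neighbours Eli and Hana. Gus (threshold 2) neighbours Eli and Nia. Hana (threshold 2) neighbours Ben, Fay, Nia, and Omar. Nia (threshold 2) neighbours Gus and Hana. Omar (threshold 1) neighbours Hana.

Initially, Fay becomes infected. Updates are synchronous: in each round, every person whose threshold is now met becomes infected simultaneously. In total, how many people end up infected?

Round 1 — Fay becomes infected (initial).
Round 2 — checking thresholds:
  Eli: 1 of 2 neighbours ≥ 1, becomes infected.
  Hana: 1 of 4 neighbours < 2, holds.
Round 3 — no new infections; cascade stops.

2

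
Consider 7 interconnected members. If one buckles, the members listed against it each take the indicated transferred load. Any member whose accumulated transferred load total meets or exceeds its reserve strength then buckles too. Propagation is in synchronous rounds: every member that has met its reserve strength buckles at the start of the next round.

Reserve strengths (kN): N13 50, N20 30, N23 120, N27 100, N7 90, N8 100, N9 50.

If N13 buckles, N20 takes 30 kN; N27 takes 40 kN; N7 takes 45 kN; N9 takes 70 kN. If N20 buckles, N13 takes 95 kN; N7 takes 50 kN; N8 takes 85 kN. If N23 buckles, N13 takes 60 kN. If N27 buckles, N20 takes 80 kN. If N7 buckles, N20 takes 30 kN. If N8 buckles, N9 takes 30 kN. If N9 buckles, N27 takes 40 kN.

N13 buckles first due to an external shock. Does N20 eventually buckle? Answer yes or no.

Round 1 — N13 buckles (initial).
  N20: +30 → 30 ≥ 30
  N27: +40 → 40 < 100
  N7: +45 → 45 < 90
  N9: +70 → 70 ≥ 50
Round 2 — N20, N9 buckle.
  N27: +40 → 80 < 100
  N7: +50 → 95 ≥ 90
  N8: +85 → 85 < 100
Round 3 — N7 buckles.
No further bucklings.

yes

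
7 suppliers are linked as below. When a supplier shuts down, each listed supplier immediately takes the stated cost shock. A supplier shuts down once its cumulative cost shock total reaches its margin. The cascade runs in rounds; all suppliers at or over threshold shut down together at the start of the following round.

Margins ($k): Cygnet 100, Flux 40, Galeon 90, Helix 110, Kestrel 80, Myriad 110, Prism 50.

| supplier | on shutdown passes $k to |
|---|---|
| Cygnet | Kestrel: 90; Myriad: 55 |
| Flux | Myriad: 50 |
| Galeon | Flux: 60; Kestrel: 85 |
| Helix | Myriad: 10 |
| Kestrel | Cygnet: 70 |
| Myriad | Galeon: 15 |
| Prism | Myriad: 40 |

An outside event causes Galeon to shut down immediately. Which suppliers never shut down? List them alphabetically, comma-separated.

Round 1 — Galeon shuts down (initial).
  Flux: +60 → 60 ≥ 40
  Kestrel: +85 → 85 ≥ 80
Round 2 — Flux, Kestrel shut down.
  Cygnet: +70 → 70 < 100
  Myriad: +50 → 50 < 110
No further shutdowns.

Cygnet, Helix, Myriad, Prism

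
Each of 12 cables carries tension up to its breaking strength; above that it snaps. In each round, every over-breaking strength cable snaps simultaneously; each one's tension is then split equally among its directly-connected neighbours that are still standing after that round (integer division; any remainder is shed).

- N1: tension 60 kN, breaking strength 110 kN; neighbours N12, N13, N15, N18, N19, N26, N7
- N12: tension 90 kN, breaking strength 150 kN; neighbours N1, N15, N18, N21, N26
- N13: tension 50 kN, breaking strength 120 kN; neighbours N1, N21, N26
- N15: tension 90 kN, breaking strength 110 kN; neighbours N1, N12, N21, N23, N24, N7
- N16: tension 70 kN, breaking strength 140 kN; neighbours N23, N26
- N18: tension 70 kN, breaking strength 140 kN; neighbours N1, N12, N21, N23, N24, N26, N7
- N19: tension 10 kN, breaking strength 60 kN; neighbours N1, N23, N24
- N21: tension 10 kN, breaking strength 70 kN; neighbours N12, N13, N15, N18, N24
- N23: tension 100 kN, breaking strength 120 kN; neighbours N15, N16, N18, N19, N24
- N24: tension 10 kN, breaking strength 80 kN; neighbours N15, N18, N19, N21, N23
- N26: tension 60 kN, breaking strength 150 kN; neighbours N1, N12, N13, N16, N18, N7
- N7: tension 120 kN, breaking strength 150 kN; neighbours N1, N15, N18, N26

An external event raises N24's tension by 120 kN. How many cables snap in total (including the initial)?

Round 1 — N24 at 130 > 80. N24 snaps.
  N24 sheds 130 kN to N15, N18, N19, N21, N23: 26 each.
    N15: 90+26 = 116 > 110
    N18: 70+26 = 96 ≤ 140
    N19: 10+26 = 36 ≤ 60
    N21: 10+26 = 36 ≤ 70
    N23: 100+26 = 126 > 120
Round 2 — N15, N23 snap.
  N15 sheds 116 kN to N1, N12, N21, N7: 29 each.
    N1: 60+29 = 89 ≤ 110
    N12: 90+29 = 119 ≤ 150
    N21: 36+29 = 65 ≤ 70
    N7: 120+29 = 149 ≤ 150
  N23 sheds 126 kN to N16, N18, N19: 42 each.
    N16: 70+42 = 112 ≤ 140
    N18: 96+42 = 138 ≤ 140
    N19: 36+42 = 78 > 60
Round 3 — N19 snaps.
  N19 sheds 78 kN to N1: 78 each.
    N1: 89+78 = 167 > 110
Round 4 — N1 snaps.
  N1 sheds 167 kN to N12, N13, N18, N26, N7: 33 each (2 lost).
    N12: 119+33 = 152 > 150
    N13: 50+33 = 83 ≤ 120
    N18: 138+33 = 171 > 140
    N26: 60+33 = 93 ≤ 150
    N7: 149+33 = 182 > 150
Round 5 — N12, N18, N7 snap.
  N12 sheds 152 kN to N21, N26: 76 each.
    N21: 65+76 = 141 > 70
    N26: 93+76 = 169 > 150
  N18 sheds 171 kN to N21, N26: 85 each (1 lost).
    N21: 141+85 = 226 > 70
    N26: 169+85 = 254 > 150
  N7 sheds 182 kN to N26: 182 each.
    N26: 254+182 = 436 > 150
Round 6 — N21, N26 snap.
  N21 sheds 226 kN to N13: 226 each.
    N13: 83+226 = 309 > 120
  N26 sheds 436 kN to N13, N16: 218 each.
    N13: 309+218 = 527 > 120
    N16: 112+218 = 330 > 140
Round 7 — N13, N16 snap.
  N13 sheds 527 kN: no online neighbours, lost.
  N16 sheds 330 kN: no online neighbours, lost.
No further breaks.

12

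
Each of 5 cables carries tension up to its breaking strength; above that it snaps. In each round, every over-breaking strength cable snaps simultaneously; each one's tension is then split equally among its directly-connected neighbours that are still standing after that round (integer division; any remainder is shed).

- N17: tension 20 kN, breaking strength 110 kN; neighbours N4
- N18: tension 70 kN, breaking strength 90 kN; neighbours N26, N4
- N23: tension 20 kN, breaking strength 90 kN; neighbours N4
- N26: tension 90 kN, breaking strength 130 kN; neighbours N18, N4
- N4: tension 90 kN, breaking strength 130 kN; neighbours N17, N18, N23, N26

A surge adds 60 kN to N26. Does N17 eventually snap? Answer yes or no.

Round 1 — N26 at 150 > 130. N26 snaps.
  N26 sheds 150 kN to N18, N4: 75 each.
    N18: 70+75 = 145 > 90
    N4: 90+75 = 165 > 130
Round 2 — N18, N4 snap.
  N18 sheds 145 kN: no online neighbours, lost.
  N4 sheds 165 kN to N17, N23: 82 each (1 lost).
    N17: 20+82 = 102 ≤ 110
    N23: 20+82 = 102 > 90
Round 3 — N23 snaps.
  N23 sheds 102 kN: no online neighbours, lost.
No further breaks.

no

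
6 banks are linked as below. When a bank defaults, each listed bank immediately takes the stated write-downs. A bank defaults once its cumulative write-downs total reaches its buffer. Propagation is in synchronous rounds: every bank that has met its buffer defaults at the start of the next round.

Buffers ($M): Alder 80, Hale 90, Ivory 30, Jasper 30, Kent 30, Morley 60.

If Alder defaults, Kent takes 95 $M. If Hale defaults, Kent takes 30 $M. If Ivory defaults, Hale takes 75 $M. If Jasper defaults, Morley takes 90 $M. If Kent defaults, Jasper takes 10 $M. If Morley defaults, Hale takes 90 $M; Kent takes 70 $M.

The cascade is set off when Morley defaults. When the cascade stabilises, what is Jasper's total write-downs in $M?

10

Round 1 — Morley defaults (initial).
  Hale: +90 → 90 ≥ 90
  Kent: +70 → 70 ≥ 30
Round 2 — Hale, Kent default.
  Jasper: +10 → 10 < 30
No further defaults.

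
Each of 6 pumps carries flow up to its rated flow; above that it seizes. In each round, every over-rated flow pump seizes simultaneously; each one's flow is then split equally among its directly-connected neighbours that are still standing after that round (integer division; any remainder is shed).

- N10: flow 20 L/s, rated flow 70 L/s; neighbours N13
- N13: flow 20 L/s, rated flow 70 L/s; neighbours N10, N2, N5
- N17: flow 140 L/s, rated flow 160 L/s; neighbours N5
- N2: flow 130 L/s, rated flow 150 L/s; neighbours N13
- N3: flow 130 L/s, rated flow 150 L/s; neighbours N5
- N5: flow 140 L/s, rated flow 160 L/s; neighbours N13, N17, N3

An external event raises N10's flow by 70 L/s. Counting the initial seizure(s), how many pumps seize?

6

Round 1 — N10 at 90 > 70. N10 seizes.
  N10 sheds 90 L/s to N13: 90 each.
    N13: 20+90 = 110 > 70
Round 2 — N13 seizes.
  N13 sheds 110 L/s to N2, N5: 55 each.
    N2: 130+55 = 185 > 150
    N5: 140+55 = 195 > 160
Round 3 — N2, N5 seize.
  N2 sheds 185 L/s: no online neighbours, lost.
  N5 sheds 195 L/s to N17, N3: 97 each (1 lost).
    N17: 140+97 = 237 > 160
    N3: 130+97 = 227 > 150
Round 4 — N17, N3 seize.
  N17 sheds 237 L/s: no online neighbours, lost.
  N3 sheds 227 L/s: no online neighbours, lost.
No further seizures.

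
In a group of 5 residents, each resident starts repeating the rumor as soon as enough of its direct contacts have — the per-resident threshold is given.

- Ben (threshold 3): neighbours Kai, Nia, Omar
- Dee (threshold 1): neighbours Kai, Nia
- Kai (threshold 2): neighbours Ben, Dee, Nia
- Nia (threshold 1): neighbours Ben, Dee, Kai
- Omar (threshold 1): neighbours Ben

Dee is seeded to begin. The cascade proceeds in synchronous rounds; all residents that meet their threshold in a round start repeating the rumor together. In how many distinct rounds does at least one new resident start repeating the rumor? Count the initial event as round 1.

3

Round 1 — Dee starts repeating the rumor (initial).
Round 2 — checking thresholds:
  Kai: 1 of 3 neighbours < 2, not yet.
  Nia: 1 of 3 neighbours ≥ 1, starts repeating the rumor.
Round 3 — checking thresholds:
  Ben: 1 of 3 neighbours < 3, not yet.
  Kai: 2 of 3 neighbours ≥ 2, starts repeating the rumor.
Round 4 — no new spreads; cascade stops.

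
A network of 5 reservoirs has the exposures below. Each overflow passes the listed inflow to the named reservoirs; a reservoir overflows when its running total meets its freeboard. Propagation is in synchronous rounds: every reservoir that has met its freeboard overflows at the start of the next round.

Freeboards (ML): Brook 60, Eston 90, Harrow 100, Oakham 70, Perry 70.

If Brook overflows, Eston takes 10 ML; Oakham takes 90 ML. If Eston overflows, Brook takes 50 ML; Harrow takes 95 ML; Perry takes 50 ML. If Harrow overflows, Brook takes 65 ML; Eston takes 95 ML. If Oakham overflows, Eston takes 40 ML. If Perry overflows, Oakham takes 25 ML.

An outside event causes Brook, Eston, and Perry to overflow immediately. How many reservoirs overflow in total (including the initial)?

Round 1 — Brook, Eston, Perry overflow (initial).
  Harrow: +95 → 95 < 100
  Oakham: +90+25 → 115 ≥ 70
Round 2 — Oakham overflows.
No further overflows.

4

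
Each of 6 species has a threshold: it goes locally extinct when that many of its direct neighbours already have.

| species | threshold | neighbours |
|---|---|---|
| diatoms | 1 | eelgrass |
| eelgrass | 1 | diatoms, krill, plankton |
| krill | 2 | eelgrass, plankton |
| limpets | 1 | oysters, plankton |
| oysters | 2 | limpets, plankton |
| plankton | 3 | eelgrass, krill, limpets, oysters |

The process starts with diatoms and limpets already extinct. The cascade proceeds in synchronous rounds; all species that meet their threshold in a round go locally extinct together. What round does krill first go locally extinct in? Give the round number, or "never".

Round 1 — diatoms, limpets go locally extinct (initial).
Round 2 — checking thresholds:
  eelgrass: 1 of 3 neighbours ≥ 1, goes locally extinct.
  oysters: 1 of 2 neighbours < 2, holds.
  plankton: 1 of 4 neighbours < 3, holds.
Round 3 — no new extinctions; cascade stops.

never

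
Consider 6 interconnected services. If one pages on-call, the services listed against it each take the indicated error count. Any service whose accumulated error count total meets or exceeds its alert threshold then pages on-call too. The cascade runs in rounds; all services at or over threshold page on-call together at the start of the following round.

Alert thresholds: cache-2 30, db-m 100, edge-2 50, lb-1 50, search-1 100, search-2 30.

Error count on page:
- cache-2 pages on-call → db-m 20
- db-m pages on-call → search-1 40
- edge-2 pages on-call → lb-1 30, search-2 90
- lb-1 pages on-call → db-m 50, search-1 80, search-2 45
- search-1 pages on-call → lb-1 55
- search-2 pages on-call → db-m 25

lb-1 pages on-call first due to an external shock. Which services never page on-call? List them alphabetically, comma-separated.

cache-2, db-m, edge-2, search-1

Round 1 — lb-1 pages on-call (initial).
  db-m: +50 → 50 < 100
  search-1: +80 → 80 < 100
  search-2: +45 → 45 ≥ 30
Round 2 — search-2 pages on-call.
  db-m: +25 → 75 < 100
No further pages.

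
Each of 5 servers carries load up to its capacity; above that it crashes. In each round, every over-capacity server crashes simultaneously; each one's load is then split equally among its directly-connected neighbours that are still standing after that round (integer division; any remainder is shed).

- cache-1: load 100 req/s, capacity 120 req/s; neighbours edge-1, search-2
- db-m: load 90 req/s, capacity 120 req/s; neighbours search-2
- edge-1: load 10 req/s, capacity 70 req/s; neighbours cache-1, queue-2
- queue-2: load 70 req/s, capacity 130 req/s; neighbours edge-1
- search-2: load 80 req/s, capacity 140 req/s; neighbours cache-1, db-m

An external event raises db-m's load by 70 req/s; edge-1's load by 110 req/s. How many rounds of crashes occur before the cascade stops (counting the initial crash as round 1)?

2

Round 1 — db-m at 160 > 120; edge-1 at 120 > 70. db-m, edge-1 crash.
  db-m sheds 160 req/s to search-2: 160 each.
    search-2: 80+160 = 240 > 140
  edge-1 sheds 120 req/s to cache-1, queue-2: 60 each.
    cache-1: 100+60 = 160 > 120
    queue-2: 70+60 = 130 ≤ 130
Round 2 — cache-1, search-2 crash.
  cache-1 sheds 160 req/s: no online neighbours, lost.
  search-2 sheds 240 req/s: no online neighbours, lost.
No further crashes.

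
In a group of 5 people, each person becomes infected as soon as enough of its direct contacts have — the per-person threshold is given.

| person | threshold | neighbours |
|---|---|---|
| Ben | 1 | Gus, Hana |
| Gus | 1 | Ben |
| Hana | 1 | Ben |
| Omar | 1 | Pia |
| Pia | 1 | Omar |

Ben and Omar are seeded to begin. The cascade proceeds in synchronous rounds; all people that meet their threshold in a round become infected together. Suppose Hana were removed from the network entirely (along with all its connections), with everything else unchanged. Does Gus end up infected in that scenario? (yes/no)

With Hana removed:
Round 1 — Ben, Omar become infected (initial).
Round 2 — checking thresholds:
  Gus: 1 of 1 neighbours ≥ 1, becomes infected.
  Pia: 1 of 1 neighbours ≥ 1, becomes infected.
Round 3 — no new infections; cascade stops.

yes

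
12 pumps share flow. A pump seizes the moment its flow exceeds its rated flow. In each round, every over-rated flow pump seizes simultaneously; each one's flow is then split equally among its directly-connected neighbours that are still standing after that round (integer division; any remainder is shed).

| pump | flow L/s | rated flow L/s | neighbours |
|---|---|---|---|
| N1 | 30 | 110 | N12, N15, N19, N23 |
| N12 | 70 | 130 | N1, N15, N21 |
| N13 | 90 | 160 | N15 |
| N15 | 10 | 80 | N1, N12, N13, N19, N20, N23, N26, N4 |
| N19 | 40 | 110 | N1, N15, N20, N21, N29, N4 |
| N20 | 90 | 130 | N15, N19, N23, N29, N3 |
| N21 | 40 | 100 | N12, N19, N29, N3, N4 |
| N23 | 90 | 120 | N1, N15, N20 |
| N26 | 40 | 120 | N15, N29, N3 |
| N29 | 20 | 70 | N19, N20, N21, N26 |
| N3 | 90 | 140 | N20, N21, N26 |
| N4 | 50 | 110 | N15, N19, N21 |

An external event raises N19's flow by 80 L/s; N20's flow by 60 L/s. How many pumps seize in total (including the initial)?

Round 1 — N19 at 120 > 110; N20 at 150 > 130. N19, N20 seize.
  N19 sheds 120 L/s to N1, N15, N21, N29, N4: 24 each.
    N1: 30+24 = 54 ≤ 110
    N15: 10+24 = 34 ≤ 80
    N21: 40+24 = 64 ≤ 100
    N29: 20+24 = 44 ≤ 70
    N4: 50+24 = 74 ≤ 110
  N20 sheds 150 L/s to N15, N23, N29, N3: 37 each (2 lost).
    N15: 34+37 = 71 ≤ 80
    N23: 90+37 = 127 > 120
    N29: 44+37 = 81 > 70
    N3: 90+37 = 127 ≤ 140
Round 2 — N23, N29 seize.
  N23 sheds 127 L/s to N1, N15: 63 each (1 lost).
    N1: 54+63 = 117 > 110
    N15: 71+63 = 134 > 80
  N29 sheds 81 L/s to N21, N26: 40 each (1 lost).
    N21: 64+40 = 104 > 100
    N26: 40+40 = 80 ≤ 120
Round 3 — N1, N15, N21 seize.
  N1 sheds 117 L/s to N12: 117 each.
    N12: 70+117 = 187 > 130
  N15 sheds 134 L/s to N12, N13, N26, N4: 33 each (2 lost).
    N12: 187+33 = 220 > 130
    N13: 90+33 = 123 ≤ 160
    N26: 80+33 = 113 ≤ 120
    N4: 74+33 = 107 ≤ 110
  N21 sheds 104 L/s to N12, N3, N4: 34 each (2 lost).
    N12: 220+34 = 254 > 130
    N3: 127+34 = 161 > 140
    N4: 107+34 = 141 > 110
Round 4 — N12, N3, N4 seize.
  N12 sheds 254 L/s: no online neighbours, lost.
  N3 sheds 161 L/s to N26: 161 each.
    N26: 113+161 = 274 > 120
  N4 sheds 141 L/s: no online neighbours, lost.
Round 5 — N26 seizes.
  N26 sheds 274 L/s: no online neighbours, lost.
No further seizures.

11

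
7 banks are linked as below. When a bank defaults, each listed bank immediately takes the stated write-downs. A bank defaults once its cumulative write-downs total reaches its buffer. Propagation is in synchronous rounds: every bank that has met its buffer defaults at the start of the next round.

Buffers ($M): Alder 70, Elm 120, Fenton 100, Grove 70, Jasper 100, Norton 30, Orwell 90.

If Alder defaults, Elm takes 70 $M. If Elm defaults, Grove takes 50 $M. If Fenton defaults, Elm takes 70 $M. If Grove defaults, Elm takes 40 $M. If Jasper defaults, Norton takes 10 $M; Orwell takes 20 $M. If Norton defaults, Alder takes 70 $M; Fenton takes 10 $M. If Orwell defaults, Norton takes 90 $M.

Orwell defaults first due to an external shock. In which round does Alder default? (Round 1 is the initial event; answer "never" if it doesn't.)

3

Round 1 — Orwell defaults (initial).
  Norton: +90 → 90 ≥ 30
Round 2 — Norton defaults.
  Alder: +70 → 70 ≥ 70
  Fenton: +10 → 10 < 100
Round 3 — Alder defaults.
  Elm: +70 → 70 < 120
No further defaults.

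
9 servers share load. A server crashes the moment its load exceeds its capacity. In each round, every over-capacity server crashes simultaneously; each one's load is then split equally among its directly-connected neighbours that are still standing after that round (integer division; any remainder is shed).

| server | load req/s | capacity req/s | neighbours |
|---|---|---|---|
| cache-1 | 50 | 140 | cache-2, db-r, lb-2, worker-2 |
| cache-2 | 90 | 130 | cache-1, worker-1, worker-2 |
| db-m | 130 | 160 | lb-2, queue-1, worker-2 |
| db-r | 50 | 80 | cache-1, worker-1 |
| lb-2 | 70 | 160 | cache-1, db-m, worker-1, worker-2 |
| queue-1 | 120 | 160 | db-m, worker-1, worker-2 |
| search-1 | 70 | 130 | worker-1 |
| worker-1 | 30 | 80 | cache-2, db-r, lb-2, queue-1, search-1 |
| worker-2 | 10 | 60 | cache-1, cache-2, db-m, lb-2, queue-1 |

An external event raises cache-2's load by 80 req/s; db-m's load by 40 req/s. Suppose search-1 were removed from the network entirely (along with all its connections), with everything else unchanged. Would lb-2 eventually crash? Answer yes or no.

yes

With search-1 removed:
Round 1 — cache-2 at 170 > 130; db-m at 170 > 160. cache-2, db-m crash.
  cache-2 sheds 170 req/s to cache-1, worker-1, worker-2: 56 each (2 lost).
    cache-1: 50+56 = 106 ≤ 140
    worker-1: 30+56 = 86 > 80
    worker-2: 10+56 = 66 > 60
  db-m sheds 170 req/s to lb-2, queue-1, worker-2: 56 each (2 lost).
    lb-2: 70+56 = 126 ≤ 160
    queue-1: 120+56 = 176 > 160
    worker-2: 66+56 = 122 > 60
Round 2 — queue-1, worker-1, worker-2 crash.
  queue-1 sheds 176 req/s: no online neighbours, lost.
  worker-1 sheds 86 req/s to db-r, lb-2: 43 each.
    db-r: 50+43 = 93 > 80
    lb-2: 126+43 = 169 > 160
  worker-2 sheds 122 req/s to cache-1, lb-2: 61 each.
    cache-1: 106+61 = 167 > 140
    lb-2: 169+61 = 230 > 160
Round 3 — cache-1, db-r, lb-2 crash.
  cache-1 sheds 167 req/s: no online neighbours, lost.
  db-r sheds 93 req/s: no online neighbours, lost.
  lb-2 sheds 230 req/s: no online neighbours, lost.
No further crashes.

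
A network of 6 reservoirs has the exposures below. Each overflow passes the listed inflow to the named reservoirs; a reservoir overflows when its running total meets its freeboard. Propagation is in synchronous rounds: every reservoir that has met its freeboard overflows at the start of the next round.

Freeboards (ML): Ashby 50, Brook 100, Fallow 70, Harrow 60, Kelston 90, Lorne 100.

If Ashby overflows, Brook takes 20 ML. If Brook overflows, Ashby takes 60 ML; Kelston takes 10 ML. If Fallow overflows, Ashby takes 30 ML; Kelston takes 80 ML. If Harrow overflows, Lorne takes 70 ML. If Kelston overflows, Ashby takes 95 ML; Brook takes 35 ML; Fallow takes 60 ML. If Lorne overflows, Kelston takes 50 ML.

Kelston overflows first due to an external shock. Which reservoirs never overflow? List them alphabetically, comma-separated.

Brook, Fallow, Harrow, Lorne

Round 1 — Kelston overflows (initial).
  Ashby: +95 → 95 ≥ 50
  Brook: +35 → 35 < 100
  Fallow: +60 → 60 < 70
Round 2 — Ashby overflows.
  Brook: +20 → 55 < 100
No further overflows.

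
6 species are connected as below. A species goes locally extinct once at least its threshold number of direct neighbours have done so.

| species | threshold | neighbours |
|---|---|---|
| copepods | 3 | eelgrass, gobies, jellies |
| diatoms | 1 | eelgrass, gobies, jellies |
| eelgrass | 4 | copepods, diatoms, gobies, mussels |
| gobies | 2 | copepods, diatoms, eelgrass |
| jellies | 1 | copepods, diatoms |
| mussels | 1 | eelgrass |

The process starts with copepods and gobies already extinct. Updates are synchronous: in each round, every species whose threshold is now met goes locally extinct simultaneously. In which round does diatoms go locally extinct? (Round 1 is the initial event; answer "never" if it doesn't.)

Round 1 — copepods, gobies go locally extinct (initial).
Round 2 — checking thresholds:
  diatoms: 1 of 3 neighbours ≥ 1, goes locally extinct.
  eelgrass: 2 of 4 neighbours < 4, below threshold.
  jellies: 1 of 2 neighbours ≥ 1, goes locally extinct.
Round 3 — no new extinctions; cascade stops.

2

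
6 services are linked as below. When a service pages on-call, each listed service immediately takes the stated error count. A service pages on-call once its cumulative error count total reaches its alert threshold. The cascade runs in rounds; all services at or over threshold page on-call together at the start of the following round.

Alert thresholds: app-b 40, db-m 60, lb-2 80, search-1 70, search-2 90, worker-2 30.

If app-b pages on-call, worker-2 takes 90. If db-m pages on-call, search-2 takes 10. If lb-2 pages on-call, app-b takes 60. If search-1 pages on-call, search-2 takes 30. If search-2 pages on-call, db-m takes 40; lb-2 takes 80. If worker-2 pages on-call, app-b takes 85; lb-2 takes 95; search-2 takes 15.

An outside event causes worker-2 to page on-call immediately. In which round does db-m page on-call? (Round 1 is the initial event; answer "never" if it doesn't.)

Round 1 — worker-2 pages on-call (initial).
  app-b: +85 → 85 ≥ 40
  lb-2: +95 → 95 ≥ 80
  search-2: +15 → 15 < 90
Round 2 — app-b, lb-2 page on-call.
No further pages.

never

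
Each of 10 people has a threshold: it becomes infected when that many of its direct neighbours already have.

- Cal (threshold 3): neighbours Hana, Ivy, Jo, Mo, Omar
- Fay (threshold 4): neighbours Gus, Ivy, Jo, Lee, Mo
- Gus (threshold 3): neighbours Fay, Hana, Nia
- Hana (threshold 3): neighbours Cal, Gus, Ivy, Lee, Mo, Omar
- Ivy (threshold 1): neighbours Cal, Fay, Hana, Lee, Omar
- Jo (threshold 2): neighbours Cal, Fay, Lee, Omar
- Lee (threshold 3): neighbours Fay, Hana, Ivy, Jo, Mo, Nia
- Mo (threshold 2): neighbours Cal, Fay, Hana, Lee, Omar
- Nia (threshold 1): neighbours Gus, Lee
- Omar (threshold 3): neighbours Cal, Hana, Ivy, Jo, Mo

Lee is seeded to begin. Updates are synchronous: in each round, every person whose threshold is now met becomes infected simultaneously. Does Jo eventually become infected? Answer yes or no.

no

Round 1 — Lee becomes infected (initial).
Round 2 — checking thresholds:
  Fay: 1 of 5 neighbours < 4, holds.
  Hana: 1 of 6 neighbours < 3, holds.
  Ivy: 1 of 5 neighbours ≥ 1, becomes infected.
  Jo: 1 of 4 neighbours < 2, holds.
  Mo: 1 of 5 neighbours < 2, holds.
  Nia: 1 of 2 neighbours ≥ 1, becomes infected.
Round 3 — no new infections; cascade stops.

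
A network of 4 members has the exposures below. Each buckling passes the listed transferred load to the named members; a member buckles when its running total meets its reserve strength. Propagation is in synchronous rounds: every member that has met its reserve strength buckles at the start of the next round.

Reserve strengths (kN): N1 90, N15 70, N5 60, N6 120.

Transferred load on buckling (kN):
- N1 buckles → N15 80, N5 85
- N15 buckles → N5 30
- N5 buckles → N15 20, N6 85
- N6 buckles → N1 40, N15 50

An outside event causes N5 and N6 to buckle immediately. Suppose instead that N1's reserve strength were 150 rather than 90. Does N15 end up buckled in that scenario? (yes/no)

With N1's reserve strength at 150:
Round 1 — N5, N6 buckle (initial).
  N1: +40 → 40 < 150
  N15: +20+50 → 70 ≥ 70
Round 2 — N15 buckles.
No further bucklings.

yes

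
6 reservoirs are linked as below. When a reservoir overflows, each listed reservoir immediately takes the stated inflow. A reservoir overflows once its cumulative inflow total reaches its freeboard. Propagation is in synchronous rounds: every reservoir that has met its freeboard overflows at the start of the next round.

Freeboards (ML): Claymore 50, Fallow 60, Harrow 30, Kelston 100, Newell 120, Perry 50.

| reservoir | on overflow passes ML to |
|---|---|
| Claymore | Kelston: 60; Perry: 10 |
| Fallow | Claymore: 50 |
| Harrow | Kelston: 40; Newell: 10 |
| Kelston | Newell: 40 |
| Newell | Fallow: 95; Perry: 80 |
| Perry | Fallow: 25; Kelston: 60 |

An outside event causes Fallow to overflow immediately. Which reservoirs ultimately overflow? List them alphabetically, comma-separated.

Round 1 — Fallow overflows (initial).
  Claymore: +50 → 50 ≥ 50
Round 2 — Claymore overflows.
  Kelston: +60 → 60 < 100
  Perry: +10 → 10 < 50
No further overflows.

Claymore, Fallow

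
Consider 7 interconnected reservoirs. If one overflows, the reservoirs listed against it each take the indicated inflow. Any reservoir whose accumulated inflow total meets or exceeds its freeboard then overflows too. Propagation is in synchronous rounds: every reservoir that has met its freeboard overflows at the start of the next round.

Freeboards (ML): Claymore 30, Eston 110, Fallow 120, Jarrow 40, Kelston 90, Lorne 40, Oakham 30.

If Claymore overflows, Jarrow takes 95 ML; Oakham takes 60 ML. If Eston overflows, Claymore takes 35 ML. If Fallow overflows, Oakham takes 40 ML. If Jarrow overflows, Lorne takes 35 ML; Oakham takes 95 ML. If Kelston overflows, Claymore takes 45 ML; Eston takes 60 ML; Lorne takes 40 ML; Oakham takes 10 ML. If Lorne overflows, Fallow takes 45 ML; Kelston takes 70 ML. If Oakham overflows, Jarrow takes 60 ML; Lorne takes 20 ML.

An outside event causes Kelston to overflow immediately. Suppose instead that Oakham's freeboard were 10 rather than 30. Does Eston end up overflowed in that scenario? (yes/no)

With Oakham's freeboard at 10:
Round 1 — Kelston overflows (initial).
  Claymore: +45 → 45 ≥ 30
  Eston: +60 → 60 < 110
  Lorne: +40 → 40 ≥ 40
  Oakham: +10 → 10 ≥ 10
Round 2 — Claymore, Lorne, Oakham overflow.
  Fallow: +45 → 45 < 120
  Jarrow: +95+60 → 155 ≥ 40
Round 3 — Jarrow overflows.
No further overflows.

no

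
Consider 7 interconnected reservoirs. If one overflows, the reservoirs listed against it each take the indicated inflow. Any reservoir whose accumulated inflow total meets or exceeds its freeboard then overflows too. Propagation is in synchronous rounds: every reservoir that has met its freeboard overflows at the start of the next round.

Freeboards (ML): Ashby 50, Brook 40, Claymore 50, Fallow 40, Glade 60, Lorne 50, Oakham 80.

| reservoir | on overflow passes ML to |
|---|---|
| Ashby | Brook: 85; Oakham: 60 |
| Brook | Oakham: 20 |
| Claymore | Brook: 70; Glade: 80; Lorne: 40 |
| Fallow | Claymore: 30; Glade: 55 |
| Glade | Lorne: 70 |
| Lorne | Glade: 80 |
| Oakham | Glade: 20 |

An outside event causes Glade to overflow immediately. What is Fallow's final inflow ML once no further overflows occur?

Round 1 — Glade overflows (initial).
  Lorne: +70 → 70 ≥ 50
Round 2 — Lorne overflows.
No further overflows.

0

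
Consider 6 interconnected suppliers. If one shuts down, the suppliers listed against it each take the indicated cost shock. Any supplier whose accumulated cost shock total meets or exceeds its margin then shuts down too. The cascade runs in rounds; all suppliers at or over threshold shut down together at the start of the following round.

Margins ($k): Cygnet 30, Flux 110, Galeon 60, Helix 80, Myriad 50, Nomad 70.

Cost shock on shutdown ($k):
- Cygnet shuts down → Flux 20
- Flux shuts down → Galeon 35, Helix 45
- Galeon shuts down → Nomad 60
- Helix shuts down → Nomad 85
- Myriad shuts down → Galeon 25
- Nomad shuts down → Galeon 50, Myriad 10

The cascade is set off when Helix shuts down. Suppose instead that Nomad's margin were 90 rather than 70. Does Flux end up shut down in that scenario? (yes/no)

no

With Nomad's margin at 90:
Round 1 — Helix shuts down (initial).
  Nomad: +85 → 85 < 90
No further shutdowns.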